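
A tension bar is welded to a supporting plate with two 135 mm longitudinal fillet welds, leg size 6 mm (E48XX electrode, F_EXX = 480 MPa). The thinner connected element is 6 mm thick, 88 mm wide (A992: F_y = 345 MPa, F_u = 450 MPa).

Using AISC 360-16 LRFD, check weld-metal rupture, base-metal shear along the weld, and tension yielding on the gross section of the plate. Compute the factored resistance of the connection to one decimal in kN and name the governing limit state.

Weld metal: throat = 0.707×6 = 4.242 mm, L = 2×135 = 270 mm. φR_n = 0.75 × 0.6 × 480 × 4.242 × 270 = 247.4 kN.
Base metal shear (6 mm plate): yield φR_n = 1.0×0.6×345×6×270 = 335.3 kN; rupture φR_n = 0.75×0.6×450×6×270 = 328.1 kN; take 328.1 kN (rupture).
Tension yield (gross): A_g = 88×6 = 528 mm². φR_n = 0.90 × 345 × 528 = 163.9 kN.
Governing: min(247.4, 328.1, 163.9) = 163.9 kN → gross-section yield.

163.9 kN (gross-section yield governs)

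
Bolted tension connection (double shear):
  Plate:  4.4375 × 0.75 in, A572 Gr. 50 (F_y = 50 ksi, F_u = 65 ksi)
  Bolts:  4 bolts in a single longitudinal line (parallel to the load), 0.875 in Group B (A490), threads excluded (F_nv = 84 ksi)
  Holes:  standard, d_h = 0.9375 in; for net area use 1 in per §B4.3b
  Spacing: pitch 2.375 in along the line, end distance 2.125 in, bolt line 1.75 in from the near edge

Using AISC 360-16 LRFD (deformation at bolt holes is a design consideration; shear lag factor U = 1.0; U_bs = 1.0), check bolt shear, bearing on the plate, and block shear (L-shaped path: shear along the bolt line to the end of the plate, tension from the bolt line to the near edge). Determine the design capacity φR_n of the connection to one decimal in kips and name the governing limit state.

Bolt shear: A_b = π(0.875)²/4 = 0.60132 in². φR_n = 0.75 × 84 × 0.60132 × 4 × 2 = 303.1 kips.
Bearing (0.75 in plate, F_u = 65 ksi): end bolts L_c = 2.125 − 0.9375/2 = 1.65625, R_n = min(1.2×1.65625×0.75×65, 2.4×0.875×0.75×65) = 96.891 kips/bolt; interior L_c = 2.375 − 0.9375 = 1.4375, R_n = 84.094 kips/bolt. φR_n = 0.75 × (1×96.891 + 3×84.094) = 261.9 kips.
Block shear: shear path 1×[2.125+3×2.375] = 1×9.25 in, A_gv = 6.9375, A_nv = 1×(9.25 − 3.5×1)×0.75 = 4.3125 in²; tension to near edge: (1.75 − 0.5×1)×0.75 = 0.9375 in². R_n = min(0.6×65×4.3125, 0.6×50×6.9375) + 1.0×65×0.9375 = min(168.19, 208.13) + 60.938 = 229.13 kips. φR_n = 0.75 × 229.13 = 171.8 kips.
Governing: min(303.1, 261.9, 171.8) = 171.8 kips → block shear.

171.8 kips (block shear governs)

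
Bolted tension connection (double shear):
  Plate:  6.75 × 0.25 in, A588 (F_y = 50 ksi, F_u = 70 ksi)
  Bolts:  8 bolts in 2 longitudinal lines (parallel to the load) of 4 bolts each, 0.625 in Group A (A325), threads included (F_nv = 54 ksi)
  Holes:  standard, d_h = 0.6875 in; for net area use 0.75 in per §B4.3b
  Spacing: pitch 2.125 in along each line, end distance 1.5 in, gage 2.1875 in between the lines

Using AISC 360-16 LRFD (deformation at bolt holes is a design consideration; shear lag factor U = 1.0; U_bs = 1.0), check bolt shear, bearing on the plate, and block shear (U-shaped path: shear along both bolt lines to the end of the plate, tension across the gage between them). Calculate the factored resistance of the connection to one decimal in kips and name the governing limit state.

101.6 kips (block shear governs)

Bolt shear: A_b = π(0.625)²/4 = 0.3068 in². φR_n = 0.75 × 54 × 0.3068 × 8 × 2 = 198.8 kips.
Bearing (0.25 in plate, F_u = 70 ksi): end bolts L_c = 1.5 − 0.6875/2 = 1.15625, R_n = min(1.2×1.15625×0.25×70, 2.4×0.625×0.25×70) = 24.281 kips/bolt; interior L_c = 2.125 − 0.6875 = 1.4375, R_n = 26.25 kips/bolt. φR_n = 0.75 × (2×24.281 + 6×26.25) = 154.5 kips.
Block shear: shear path 2×[1.5+3×2.125] = 2×7.875 in, A_gv = 3.9375, A_nv = 2×(7.875 − 3.5×0.75)×0.25 = 2.625 in²; tension across gage: (2.1875 − 1×0.75)×0.25 = 0.35938 in². R_n = min(0.6×70×2.625, 0.6×50×3.9375) + 1.0×70×0.35938 = min(110.25, 118.13) + 25.157 = 135.41 kips. φR_n = 0.75 × 135.41 = 101.6 kips.
Governing: min(198.8, 154.5, 101.6) = 101.6 kips → block shear.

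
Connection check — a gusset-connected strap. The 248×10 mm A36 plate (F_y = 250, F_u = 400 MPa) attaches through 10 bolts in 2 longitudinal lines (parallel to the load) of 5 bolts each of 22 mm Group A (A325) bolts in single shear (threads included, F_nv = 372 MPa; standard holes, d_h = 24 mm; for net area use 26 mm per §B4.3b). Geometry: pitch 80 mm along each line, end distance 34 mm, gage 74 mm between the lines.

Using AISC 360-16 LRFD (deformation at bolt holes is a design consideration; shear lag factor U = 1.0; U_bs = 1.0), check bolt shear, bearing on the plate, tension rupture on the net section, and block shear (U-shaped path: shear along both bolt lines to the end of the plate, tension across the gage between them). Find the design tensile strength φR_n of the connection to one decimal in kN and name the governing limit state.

588.0 kN (net-section rupture governs)

Bolt shear: A_b = π(22)²/4 = 380.13 mm². φR_n = 0.75 × 372 × 380.13 × 10 × 1 = 1060.6 kN.
Bearing (10 mm plate, F_u = 400 MPa): end bolts L_c = 34 − 24/2 = 22, R_n = min(1.2×22×10×400, 2.4×22×10×400) = 105.6 kN/bolt; interior L_c = 80 − 24 = 56, R_n = 211.2 kN/bolt. φR_n = 0.75 × (2×105.6 + 8×211.2) = 1425.6 kN.
Tension rupture (net): A_n = (248 − 2×26)×10 = 1960 mm² (U = 1.0, A_e = A_n). φR_n = 0.75 × 400 × 1960 = 588.0 kN.
Block shear: shear path 2×[34+4×80] = 2×354 mm, A_gv = 7080, A_nv = 2×(354 − 4.5×26)×10 = 4740 mm²; tension across gage: (74 − 1×26)×10 = 480 mm². R_n = min(0.6×400×4740, 0.6×250×7080) + 1.0×400×480 = min(1137.6, 1062) + 192 = 1254 kN. φR_n = 0.75 × 1254 = 940.5 kN.
Governing: min(1060.6, 1425.6, 588.0, 940.5) = 588.0 kN → net-section rupture.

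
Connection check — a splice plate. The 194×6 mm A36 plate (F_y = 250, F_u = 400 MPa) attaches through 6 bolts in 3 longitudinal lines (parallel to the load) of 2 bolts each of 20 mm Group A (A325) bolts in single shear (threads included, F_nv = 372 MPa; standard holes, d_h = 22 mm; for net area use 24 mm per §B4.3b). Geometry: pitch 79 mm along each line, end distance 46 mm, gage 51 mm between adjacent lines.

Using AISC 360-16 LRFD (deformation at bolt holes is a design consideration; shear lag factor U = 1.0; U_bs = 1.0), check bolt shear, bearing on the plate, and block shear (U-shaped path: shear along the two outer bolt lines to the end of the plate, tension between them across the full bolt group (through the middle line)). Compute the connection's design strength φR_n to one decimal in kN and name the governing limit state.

Bolt shear: A_b = π(20)²/4 = 314.16 mm². φR_n = 0.75 × 372 × 314.16 × 6 × 1 = 525.9 kN.
Bearing (6 mm plate, F_u = 400 MPa): end bolts L_c = 46 − 22/2 = 35, R_n = min(1.2×35×6×400, 2.4×20×6×400) = 100.8 kN/bolt; interior L_c = 79 − 22 = 57, R_n = 115.2 kN/bolt. φR_n = 0.75 × (3×100.8 + 3×115.2) = 486.0 kN.
Block shear: shear path 2×[46+1×79] = 2×125 mm, A_gv = 1500, A_nv = 2×(125 − 1.5×24)×6 = 1068 mm²; tension across gage: (102 − 2×24)×6 = 324 mm². R_n = min(0.6×400×1068, 0.6×250×1500) + 1.0×400×324 = min(256.32, 225) + 129.6 = 354.6 kN. φR_n = 0.75 × 354.6 = 266.0 kN.
Governing: min(525.9, 486.0, 266.0) = 266.0 kN → block shear.

266.0 kN (block shear governs)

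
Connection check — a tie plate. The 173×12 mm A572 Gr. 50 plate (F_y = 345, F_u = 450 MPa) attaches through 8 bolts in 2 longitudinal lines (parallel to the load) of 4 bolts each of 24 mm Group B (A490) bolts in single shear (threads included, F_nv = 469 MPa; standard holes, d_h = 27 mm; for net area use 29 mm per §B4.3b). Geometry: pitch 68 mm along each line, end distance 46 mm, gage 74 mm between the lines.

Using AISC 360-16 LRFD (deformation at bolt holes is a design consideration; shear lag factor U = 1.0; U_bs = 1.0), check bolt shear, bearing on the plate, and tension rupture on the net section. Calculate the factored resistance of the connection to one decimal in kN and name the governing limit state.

Bolt shear: A_b = π(24)²/4 = 452.39 mm². φR_n = 0.75 × 469 × 452.39 × 8 × 1 = 1273.0 kN.
Bearing (12 mm plate, F_u = 450 MPa): end bolts L_c = 46 − 27/2 = 32.5, R_n = min(1.2×32.5×12×450, 2.4×24×12×450) = 210.6 kN/bolt; interior L_c = 68 − 27 = 41, R_n = 265.68 kN/bolt. φR_n = 0.75 × (2×210.6 + 6×265.68) = 1511.5 kN.
Tension rupture (net): A_n = (173 − 2×29)×12 = 1380 mm² (U = 1.0, A_e = A_n). φR_n = 0.75 × 450 × 1380 = 465.8 kN.
Governing: min(1273.0, 1511.5, 465.8) = 465.8 kN → net-section rupture.

465.8 kN (net-section rupture governs)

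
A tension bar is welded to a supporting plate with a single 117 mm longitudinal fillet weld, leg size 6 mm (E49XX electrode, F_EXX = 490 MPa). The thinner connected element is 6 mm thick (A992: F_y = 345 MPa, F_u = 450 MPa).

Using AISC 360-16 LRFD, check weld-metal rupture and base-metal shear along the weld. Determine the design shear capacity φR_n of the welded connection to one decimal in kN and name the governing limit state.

Weld metal: throat = 0.707×6 = 4.242 mm, L = 117 mm. φR_n = 0.75 × 0.6 × 490 × 4.242 × 117 = 109.4 kN.
Base metal shear (6 mm plate): yield φR_n = 1.0×0.6×345×6×117 = 145.3 kN; rupture φR_n = 0.75×0.6×450×6×117 = 142.2 kN; take 142.2 kN (rupture).
Governing: min(109.4, 142.2) = 109.4 kN → weld metal.

109.4 kN (weld metal governs)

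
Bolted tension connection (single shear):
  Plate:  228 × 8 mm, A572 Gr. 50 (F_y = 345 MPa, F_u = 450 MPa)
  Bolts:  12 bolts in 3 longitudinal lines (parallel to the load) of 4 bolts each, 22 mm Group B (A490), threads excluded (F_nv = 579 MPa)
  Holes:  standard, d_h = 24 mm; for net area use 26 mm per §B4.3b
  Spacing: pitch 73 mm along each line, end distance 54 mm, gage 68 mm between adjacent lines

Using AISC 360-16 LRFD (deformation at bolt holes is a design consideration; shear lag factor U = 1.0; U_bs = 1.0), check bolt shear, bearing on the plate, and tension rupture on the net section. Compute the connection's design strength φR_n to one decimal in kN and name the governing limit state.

405.0 kN (net-section rupture governs)

Bolt shear: A_b = π(22)²/4 = 380.13 mm². φR_n = 0.75 × 579 × 380.13 × 12 × 1 = 1980.9 kN.
Bearing (8 mm plate, F_u = 450 MPa): end bolts L_c = 54 − 24/2 = 42, R_n = min(1.2×42×8×450, 2.4×22×8×450) = 181.44 kN/bolt; interior L_c = 73 − 24 = 49, R_n = 190.08 kN/bolt. φR_n = 0.75 × (3×181.44 + 9×190.08) = 1691.3 kN.
Tension rupture (net): A_n = (228 − 3×26)×8 = 1200 mm² (U = 1.0, A_e = A_n). φR_n = 0.75 × 450 × 1200 = 405.0 kN.
Governing: min(1980.9, 1691.3, 405.0) = 405.0 kN → net-section rupture.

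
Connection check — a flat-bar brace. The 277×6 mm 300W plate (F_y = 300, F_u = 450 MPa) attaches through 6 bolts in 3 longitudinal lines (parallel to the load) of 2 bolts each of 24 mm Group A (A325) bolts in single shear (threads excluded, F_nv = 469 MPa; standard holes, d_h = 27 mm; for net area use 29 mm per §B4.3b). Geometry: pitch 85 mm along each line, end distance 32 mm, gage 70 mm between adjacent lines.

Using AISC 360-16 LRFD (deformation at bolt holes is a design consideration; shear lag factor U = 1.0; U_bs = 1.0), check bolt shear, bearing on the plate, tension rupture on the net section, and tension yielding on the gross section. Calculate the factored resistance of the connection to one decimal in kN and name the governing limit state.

384.8 kN (net-section rupture governs)

Bolt shear: A_b = π(24)²/4 = 452.39 mm². φR_n = 0.75 × 469 × 452.39 × 6 × 1 = 954.8 kN.
Bearing (6 mm plate, F_u = 450 MPa): end bolts L_c = 32 − 27/2 = 18.5, R_n = min(1.2×18.5×6×450, 2.4×24×6×450) = 59.94 kN/bolt; interior L_c = 85 − 27 = 58, R_n = 155.52 kN/bolt. φR_n = 0.75 × (3×59.94 + 3×155.52) = 484.8 kN.
Tension rupture (net): A_n = (277 − 3×29)×6 = 1140 mm² (U = 1.0, A_e = A_n). φR_n = 0.75 × 450 × 1140 = 384.8 kN.
Tension yield (gross): A_g = 277×6 = 1662 mm². φR_n = 0.90 × 300 × 1662 = 448.7 kN.
Governing: min(954.8, 484.8, 384.8, 448.7) = 384.8 kN → net-section rupture.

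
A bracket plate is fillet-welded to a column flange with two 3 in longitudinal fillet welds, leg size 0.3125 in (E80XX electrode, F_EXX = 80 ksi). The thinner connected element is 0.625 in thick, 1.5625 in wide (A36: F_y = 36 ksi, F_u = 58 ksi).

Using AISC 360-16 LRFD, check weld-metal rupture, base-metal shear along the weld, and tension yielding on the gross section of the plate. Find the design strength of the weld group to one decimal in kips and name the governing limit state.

Weld metal: throat = 0.707×0.3125 = 0.22094 in, L = 2×3 = 6 in. φR_n = 0.75 × 0.6 × 80 × 0.22094 × 6 = 47.7 kips.
Base metal shear (0.625 in plate): yield φR_n = 1.0×0.6×36×0.625×6 = 81.0 kips; rupture φR_n = 0.75×0.6×58×0.625×6 = 97.9 kips; take 81.0 kips (yield).
Tension yield (gross): A_g = 1.5625×0.625 = 0.97656 in². φR_n = 0.90 × 36 × 0.97656 = 31.6 kips.
Governing: min(47.7, 81.0, 31.6) = 31.6 kips → gross-section yield.

31.6 kips (gross-section yield governs)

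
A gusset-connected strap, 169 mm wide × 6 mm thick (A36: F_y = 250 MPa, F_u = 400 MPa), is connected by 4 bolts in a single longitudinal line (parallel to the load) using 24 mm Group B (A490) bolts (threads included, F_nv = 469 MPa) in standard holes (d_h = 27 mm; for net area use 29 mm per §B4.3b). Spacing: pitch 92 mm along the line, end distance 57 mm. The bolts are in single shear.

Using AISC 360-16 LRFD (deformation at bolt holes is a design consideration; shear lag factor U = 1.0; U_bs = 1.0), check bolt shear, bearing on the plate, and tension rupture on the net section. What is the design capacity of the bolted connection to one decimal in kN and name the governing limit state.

252.0 kN (net-section rupture governs)

Bolt shear: A_b = π(24)²/4 = 452.39 mm². φR_n = 0.75 × 469 × 452.39 × 4 × 1 = 636.5 kN.
Bearing (6 mm plate, F_u = 400 MPa): end bolts L_c = 57 − 27/2 = 43.5, R_n = min(1.2×43.5×6×400, 2.4×24×6×400) = 125.28 kN/bolt; interior L_c = 92 − 27 = 65, R_n = 138.24 kN/bolt. φR_n = 0.75 × (1×125.28 + 3×138.24) = 405.0 kN.
Tension rupture (net): A_n = (169 − 1×29)×6 = 840 mm² (U = 1.0, A_e = A_n). φR_n = 0.75 × 400 × 840 = 252.0 kN.
Governing: min(636.5, 405.0, 252.0) = 252.0 kN → net-section rupture.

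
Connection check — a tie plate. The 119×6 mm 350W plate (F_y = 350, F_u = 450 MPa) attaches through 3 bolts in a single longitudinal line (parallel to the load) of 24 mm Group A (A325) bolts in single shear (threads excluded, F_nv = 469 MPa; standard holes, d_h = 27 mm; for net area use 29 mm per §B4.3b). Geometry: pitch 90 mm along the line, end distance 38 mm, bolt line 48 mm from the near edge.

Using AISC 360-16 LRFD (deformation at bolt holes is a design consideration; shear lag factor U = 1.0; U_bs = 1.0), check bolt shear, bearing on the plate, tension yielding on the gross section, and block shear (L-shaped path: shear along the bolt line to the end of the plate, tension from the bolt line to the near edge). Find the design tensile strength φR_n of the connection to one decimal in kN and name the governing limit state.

Bolt shear: A_b = π(24)²/4 = 452.39 mm². φR_n = 0.75 × 469 × 452.39 × 3 × 1 = 477.4 kN.
Bearing (6 mm plate, F_u = 450 MPa): end bolts L_c = 38 − 27/2 = 24.5, R_n = min(1.2×24.5×6×450, 2.4×24×6×450) = 79.38 kN/bolt; interior L_c = 90 − 27 = 63, R_n = 155.52 kN/bolt. φR_n = 0.75 × (1×79.38 + 2×155.52) = 292.8 kN.
Tension yield (gross): A_g = 119×6 = 714 mm². φR_n = 0.90 × 350 × 714 = 224.9 kN.
Block shear: shear path 1×[38+2×90] = 1×218 mm, A_gv = 1308, A_nv = 1×(218 − 2.5×29)×6 = 873 mm²; tension to near edge: (48 − 0.5×29)×6 = 201 mm². R_n = min(0.6×450×873, 0.6×350×1308) + 1.0×450×201 = min(235.71, 274.68) + 90.45 = 326.16 kN. φR_n = 0.75 × 326.16 = 244.6 kN.
Governing: min(477.4, 292.8, 224.9, 244.6) = 224.9 kN → gross-section yield.

224.9 kN (gross-section yield governs)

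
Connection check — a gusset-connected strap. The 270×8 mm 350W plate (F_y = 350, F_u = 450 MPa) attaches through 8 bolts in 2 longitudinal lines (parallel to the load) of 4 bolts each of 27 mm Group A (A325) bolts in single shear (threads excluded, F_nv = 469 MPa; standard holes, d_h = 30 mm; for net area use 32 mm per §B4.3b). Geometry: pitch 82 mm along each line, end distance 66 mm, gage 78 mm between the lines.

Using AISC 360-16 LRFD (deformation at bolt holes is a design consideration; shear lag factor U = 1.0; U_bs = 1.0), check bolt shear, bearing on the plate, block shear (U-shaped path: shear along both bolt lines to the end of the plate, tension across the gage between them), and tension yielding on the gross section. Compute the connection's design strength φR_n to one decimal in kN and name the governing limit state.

Bolt shear: A_b = π(27)²/4 = 572.56 mm². φR_n = 0.75 × 469 × 572.56 × 8 × 1 = 1611.2 kN.
Bearing (8 mm plate, F_u = 450 MPa): end bolts L_c = 66 − 30/2 = 51, R_n = min(1.2×51×8×450, 2.4×27×8×450) = 220.32 kN/bolt; interior L_c = 82 − 30 = 52, R_n = 224.64 kN/bolt. φR_n = 0.75 × (2×220.32 + 6×224.64) = 1341.4 kN.
Block shear: shear path 2×[66+3×82] = 2×312 mm, A_gv = 4992, A_nv = 2×(312 − 3.5×32)×8 = 3200 mm²; tension across gage: (78 − 1×32)×8 = 368 mm². R_n = min(0.6×450×3200, 0.6×350×4992) + 1.0×450×368 = min(864, 1048.3) + 165.6 = 1029.6 kN. φR_n = 0.75 × 1029.6 = 772.2 kN.
Tension yield (gross): A_g = 270×8 = 2160 mm². φR_n = 0.90 × 350 × 2160 = 680.4 kN.
Governing: min(1611.2, 1341.4, 772.2, 680.4) = 680.4 kN → gross-section yield.

680.4 kN (gross-section yield governs)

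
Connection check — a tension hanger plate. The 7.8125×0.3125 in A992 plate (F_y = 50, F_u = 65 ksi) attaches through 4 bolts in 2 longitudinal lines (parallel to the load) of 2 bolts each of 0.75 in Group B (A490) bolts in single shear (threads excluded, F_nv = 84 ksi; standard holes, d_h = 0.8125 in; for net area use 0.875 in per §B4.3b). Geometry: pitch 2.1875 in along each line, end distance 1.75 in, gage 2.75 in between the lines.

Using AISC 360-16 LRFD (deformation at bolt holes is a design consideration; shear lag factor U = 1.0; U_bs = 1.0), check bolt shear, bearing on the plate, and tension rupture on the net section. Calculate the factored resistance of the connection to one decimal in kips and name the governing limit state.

Bolt shear: A_b = π(0.75)²/4 = 0.44179 in². φR_n = 0.75 × 84 × 0.44179 × 4 × 1 = 111.3 kips.
Bearing (0.3125 in plate, F_u = 65 ksi): end bolts L_c = 1.75 − 0.8125/2 = 1.34375, R_n = min(1.2×1.34375×0.3125×65, 2.4×0.75×0.3125×65) = 32.754 kips/bolt; interior L_c = 2.1875 − 0.8125 = 1.375, R_n = 33.516 kips/bolt. φR_n = 0.75 × (2×32.754 + 2×33.516) = 99.4 kips.
Tension rupture (net): A_n = (7.8125 − 2×0.875)×0.3125 = 1.8945 in² (U = 1.0, A_e = A_n). φR_n = 0.75 × 65 × 1.8945 = 92.4 kips.
Governing: min(111.3, 99.4, 92.4) = 92.4 kips → net-section rupture.

92.4 kips (net-section rupture governs)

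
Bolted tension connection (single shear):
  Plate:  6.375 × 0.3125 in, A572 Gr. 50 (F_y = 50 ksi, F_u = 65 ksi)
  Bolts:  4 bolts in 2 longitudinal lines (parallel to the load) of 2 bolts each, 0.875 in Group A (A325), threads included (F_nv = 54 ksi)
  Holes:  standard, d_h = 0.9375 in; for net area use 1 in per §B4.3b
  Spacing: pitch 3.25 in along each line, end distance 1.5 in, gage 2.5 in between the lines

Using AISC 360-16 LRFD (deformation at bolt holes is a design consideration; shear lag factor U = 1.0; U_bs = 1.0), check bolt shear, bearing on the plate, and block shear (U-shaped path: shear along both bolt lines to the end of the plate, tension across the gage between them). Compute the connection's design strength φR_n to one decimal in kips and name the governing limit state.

82.3 kips (block shear governs)

Bolt shear: A_b = π(0.875)²/4 = 0.60132 in². φR_n = 0.75 × 54 × 0.60132 × 4 × 1 = 97.4 kips.
Bearing (0.3125 in plate, F_u = 65 ksi): end bolts L_c = 1.5 − 0.9375/2 = 1.03125, R_n = min(1.2×1.03125×0.3125×65, 2.4×0.875×0.3125×65) = 25.137 kips/bolt; interior L_c = 3.25 − 0.9375 = 2.3125, R_n = 42.656 kips/bolt. φR_n = 0.75 × (2×25.137 + 2×42.656) = 101.7 kips.
Block shear: shear path 2×[1.5+1×3.25] = 2×4.75 in, A_gv = 2.9688, A_nv = 2×(4.75 − 1.5×1)×0.3125 = 2.0313 in²; tension across gage: (2.5 − 1×1)×0.3125 = 0.46875 in². R_n = min(0.6×65×2.0313, 0.6×50×2.9688) + 1.0×65×0.46875 = min(79.221, 89.064) + 30.469 = 109.69 kips. φR_n = 0.75 × 109.69 = 82.3 kips.
Governing: min(97.4, 101.7, 82.3) = 82.3 kips → block shear.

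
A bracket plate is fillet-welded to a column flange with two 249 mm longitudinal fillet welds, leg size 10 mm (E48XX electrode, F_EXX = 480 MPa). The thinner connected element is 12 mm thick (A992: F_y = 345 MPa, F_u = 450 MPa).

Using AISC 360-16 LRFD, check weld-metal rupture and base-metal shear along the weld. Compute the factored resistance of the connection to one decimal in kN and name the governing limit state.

Weld metal: throat = 0.707×10 = 7.07 mm, L = 2×249 = 498 mm. φR_n = 0.75 × 0.6 × 480 × 7.07 × 498 = 760.5 kN.
Base metal shear (12 mm plate): yield φR_n = 1.0×0.6×345×12×498 = 1237.0 kN; rupture φR_n = 0.75×0.6×450×12×498 = 1210.1 kN; take 1210.1 kN (rupture).
Governing: min(760.5, 1210.1) = 760.5 kN → weld metal.

760.5 kN (weld metal governs)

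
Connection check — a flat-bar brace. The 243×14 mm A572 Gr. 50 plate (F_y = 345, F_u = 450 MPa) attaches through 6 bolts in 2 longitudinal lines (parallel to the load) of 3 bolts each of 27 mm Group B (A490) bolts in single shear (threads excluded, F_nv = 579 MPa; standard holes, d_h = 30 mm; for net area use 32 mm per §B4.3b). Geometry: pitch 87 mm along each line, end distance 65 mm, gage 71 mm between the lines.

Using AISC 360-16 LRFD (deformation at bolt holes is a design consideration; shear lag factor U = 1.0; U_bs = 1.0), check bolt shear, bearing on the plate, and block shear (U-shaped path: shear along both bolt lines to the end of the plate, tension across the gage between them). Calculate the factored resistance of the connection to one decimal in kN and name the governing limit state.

Bolt shear: A_b = π(27)²/4 = 572.56 mm². φR_n = 0.75 × 579 × 572.56 × 6 × 1 = 1491.8 kN.
Bearing (14 mm plate, F_u = 450 MPa): end bolts L_c = 65 − 30/2 = 50, R_n = min(1.2×50×14×450, 2.4×27×14×450) = 378 kN/bolt; interior L_c = 87 − 30 = 57, R_n = 408.24 kN/bolt. φR_n = 0.75 × (2×378 + 4×408.24) = 1791.7 kN.
Block shear: shear path 2×[65+2×87] = 2×239 mm, A_gv = 6692, A_nv = 2×(239 − 2.5×32)×14 = 4452 mm²; tension across gage: (71 − 1×32)×14 = 546 mm². R_n = min(0.6×450×4452, 0.6×345×6692) + 1.0×450×546 = min(1202, 1385.2) + 245.7 = 1447.7 kN. φR_n = 0.75 × 1447.7 = 1085.8 kN.
Governing: min(1491.8, 1791.7, 1085.8) = 1085.8 kN → block shear.

1085.8 kN (block shear governs)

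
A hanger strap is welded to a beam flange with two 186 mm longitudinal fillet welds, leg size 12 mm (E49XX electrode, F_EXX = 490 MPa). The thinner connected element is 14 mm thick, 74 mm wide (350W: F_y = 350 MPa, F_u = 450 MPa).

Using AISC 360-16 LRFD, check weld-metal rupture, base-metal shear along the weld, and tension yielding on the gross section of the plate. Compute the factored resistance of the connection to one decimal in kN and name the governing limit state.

Weld metal: throat = 0.707×12 = 8.484 mm, L = 2×186 = 372 mm. φR_n = 0.75 × 0.6 × 490 × 8.484 × 372 = 695.9 kN.
Base metal shear (14 mm plate): yield φR_n = 1.0×0.6×350×14×372 = 1093.7 kN; rupture φR_n = 0.75×0.6×450×14×372 = 1054.6 kN; take 1054.6 kN (rupture).
Tension yield (gross): A_g = 74×14 = 1036 mm². φR_n = 0.90 × 350 × 1036 = 326.3 kN.
Governing: min(695.9, 1054.6, 326.3) = 326.3 kN → gross-section yield.

326.3 kN (gross-section yield governs)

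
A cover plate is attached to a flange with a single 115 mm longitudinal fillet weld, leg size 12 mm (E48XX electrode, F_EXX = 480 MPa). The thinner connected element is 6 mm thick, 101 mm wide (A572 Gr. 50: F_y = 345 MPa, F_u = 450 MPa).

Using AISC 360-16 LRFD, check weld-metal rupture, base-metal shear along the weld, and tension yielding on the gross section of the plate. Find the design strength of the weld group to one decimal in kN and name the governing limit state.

Weld metal: throat = 0.707×12 = 8.484 mm, L = 115 mm. φR_n = 0.75 × 0.6 × 480 × 8.484 × 115 = 210.7 kN.
Base metal shear (6 mm plate): yield φR_n = 1.0×0.6×345×6×115 = 142.8 kN; rupture φR_n = 0.75×0.6×450×6×115 = 139.7 kN; take 139.7 kN (rupture).
Tension yield (gross): A_g = 101×6 = 606 mm². φR_n = 0.90 × 345 × 606 = 188.2 kN.
Governing: min(210.7, 139.7, 188.2) = 139.7 kN → base-metal shear.

139.7 kN (base-metal shear governs)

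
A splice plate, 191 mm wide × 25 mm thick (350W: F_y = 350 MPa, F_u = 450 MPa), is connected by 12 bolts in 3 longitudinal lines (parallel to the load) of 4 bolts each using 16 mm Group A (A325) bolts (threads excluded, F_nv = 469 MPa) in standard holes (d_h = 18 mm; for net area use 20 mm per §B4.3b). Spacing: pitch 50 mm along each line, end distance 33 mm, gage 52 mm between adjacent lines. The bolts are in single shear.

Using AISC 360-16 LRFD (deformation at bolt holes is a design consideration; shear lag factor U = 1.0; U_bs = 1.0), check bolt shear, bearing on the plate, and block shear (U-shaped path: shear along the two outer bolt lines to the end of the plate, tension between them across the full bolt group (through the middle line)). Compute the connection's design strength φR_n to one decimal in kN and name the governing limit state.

848.7 kN (bolt shear governs)

Bolt shear: A_b = π(16)²/4 = 201.06 mm². φR_n = 0.75 × 469 × 201.06 × 12 × 1 = 848.7 kN.
Bearing (25 mm plate, F_u = 450 MPa): end bolts L_c = 33 − 18/2 = 24, R_n = min(1.2×24×25×450, 2.4×16×25×450) = 324 kN/bolt; interior L_c = 50 − 18 = 32, R_n = 432 kN/bolt. φR_n = 0.75 × (3×324 + 9×432) = 3645.0 kN.
Block shear: shear path 2×[33+3×50] = 2×183 mm, A_gv = 9150, A_nv = 2×(183 − 3.5×20)×25 = 5650 mm²; tension across gage: (104 − 2×20)×25 = 1600 mm². R_n = min(0.6×450×5650, 0.6×350×9150) + 1.0×450×1600 = min(1525.5, 1921.5) + 720 = 2245.5 kN. φR_n = 0.75 × 2245.5 = 1684.1 kN.
Governing: min(848.7, 3645.0, 1684.1) = 848.7 kN → bolt shear.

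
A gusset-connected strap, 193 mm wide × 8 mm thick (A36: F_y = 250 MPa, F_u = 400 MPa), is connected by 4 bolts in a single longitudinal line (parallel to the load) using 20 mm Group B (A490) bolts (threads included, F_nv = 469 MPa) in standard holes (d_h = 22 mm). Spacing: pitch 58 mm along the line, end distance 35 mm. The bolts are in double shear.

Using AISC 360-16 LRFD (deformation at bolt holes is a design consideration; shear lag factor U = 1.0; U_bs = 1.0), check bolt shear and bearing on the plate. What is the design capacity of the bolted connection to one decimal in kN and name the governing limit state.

Bolt shear: A_b = π(20)²/4 = 314.16 mm². φR_n = 0.75 × 469 × 314.16 × 4 × 2 = 884.0 kN.
Bearing (8 mm plate, F_u = 400 MPa): end bolts L_c = 35 − 22/2 = 24, R_n = min(1.2×24×8×400, 2.4×20×8×400) = 92.16 kN/bolt; interior L_c = 58 − 22 = 36, R_n = 138.24 kN/bolt. φR_n = 0.75 × (1×92.16 + 3×138.24) = 380.2 kN.
Governing: min(884.0, 380.2) = 380.2 kN → bearing.

380.2 kN (bearing governs)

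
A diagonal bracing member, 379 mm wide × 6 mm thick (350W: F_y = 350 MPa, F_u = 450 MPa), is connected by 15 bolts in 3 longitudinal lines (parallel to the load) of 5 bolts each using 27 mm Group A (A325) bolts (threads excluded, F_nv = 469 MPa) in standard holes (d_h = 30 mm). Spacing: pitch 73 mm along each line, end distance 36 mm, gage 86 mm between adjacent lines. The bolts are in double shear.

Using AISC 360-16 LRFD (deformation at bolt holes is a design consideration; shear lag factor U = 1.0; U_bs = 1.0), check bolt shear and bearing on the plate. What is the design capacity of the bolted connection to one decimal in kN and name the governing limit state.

1407.0 kN (bearing governs)

Bolt shear: A_b = π(27)²/4 = 572.56 mm². φR_n = 0.75 × 469 × 572.56 × 15 × 2 = 6041.9 kN.
Bearing (6 mm plate, F_u = 450 MPa): end bolts L_c = 36 − 30/2 = 21, R_n = min(1.2×21×6×450, 2.4×27×6×450) = 68.04 kN/bolt; interior L_c = 73 − 30 = 43, R_n = 139.32 kN/bolt. φR_n = 0.75 × (3×68.04 + 12×139.32) = 1407.0 kN.
Governing: min(6041.9, 1407.0) = 1407.0 kN → bearing.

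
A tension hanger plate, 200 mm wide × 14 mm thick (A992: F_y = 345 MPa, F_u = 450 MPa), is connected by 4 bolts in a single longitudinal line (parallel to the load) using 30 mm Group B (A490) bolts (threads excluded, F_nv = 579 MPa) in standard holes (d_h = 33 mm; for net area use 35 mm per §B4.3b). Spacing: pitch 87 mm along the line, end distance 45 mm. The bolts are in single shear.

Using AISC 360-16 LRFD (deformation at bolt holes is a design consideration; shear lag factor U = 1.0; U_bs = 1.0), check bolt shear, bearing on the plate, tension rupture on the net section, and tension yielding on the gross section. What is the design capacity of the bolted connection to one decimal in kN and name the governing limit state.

Bolt shear: A_b = π(30)²/4 = 706.86 mm². φR_n = 0.75 × 579 × 706.86 × 4 × 1 = 1227.8 kN.
Bearing (14 mm plate, F_u = 450 MPa): end bolts L_c = 45 − 33/2 = 28.5, R_n = min(1.2×28.5×14×450, 2.4×30×14×450) = 215.46 kN/bolt; interior L_c = 87 − 33 = 54, R_n = 408.24 kN/bolt. φR_n = 0.75 × (1×215.46 + 3×408.24) = 1080.1 kN.
Tension rupture (net): A_n = (200 − 1×35)×14 = 2310 mm² (U = 1.0, A_e = A_n). φR_n = 0.75 × 450 × 2310 = 779.6 kN.
Tension yield (gross): A_g = 200×14 = 2800 mm². φR_n = 0.90 × 345 × 2800 = 869.4 kN.
Governing: min(1227.8, 1080.1, 779.6, 869.4) = 779.6 kN → net-section rupture.

779.6 kN (net-section rupture governs)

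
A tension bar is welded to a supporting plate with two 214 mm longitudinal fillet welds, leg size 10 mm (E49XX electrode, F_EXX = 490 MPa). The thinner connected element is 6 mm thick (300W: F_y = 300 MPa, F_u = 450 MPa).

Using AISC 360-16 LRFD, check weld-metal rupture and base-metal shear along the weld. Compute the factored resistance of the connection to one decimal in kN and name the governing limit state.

462.2 kN (base-metal shear governs)

Weld metal: throat = 0.707×10 = 7.07 mm, L = 2×214 = 428 mm. φR_n = 0.75 × 0.6 × 490 × 7.07 × 428 = 667.2 kN.
Base metal shear (6 mm plate): yield φR_n = 1.0×0.6×300×6×428 = 462.2 kN; rupture φR_n = 0.75×0.6×450×6×428 = 520.0 kN; take 462.2 kN (yield).
Governing: min(667.2, 462.2) = 462.2 kN → base-metal shear.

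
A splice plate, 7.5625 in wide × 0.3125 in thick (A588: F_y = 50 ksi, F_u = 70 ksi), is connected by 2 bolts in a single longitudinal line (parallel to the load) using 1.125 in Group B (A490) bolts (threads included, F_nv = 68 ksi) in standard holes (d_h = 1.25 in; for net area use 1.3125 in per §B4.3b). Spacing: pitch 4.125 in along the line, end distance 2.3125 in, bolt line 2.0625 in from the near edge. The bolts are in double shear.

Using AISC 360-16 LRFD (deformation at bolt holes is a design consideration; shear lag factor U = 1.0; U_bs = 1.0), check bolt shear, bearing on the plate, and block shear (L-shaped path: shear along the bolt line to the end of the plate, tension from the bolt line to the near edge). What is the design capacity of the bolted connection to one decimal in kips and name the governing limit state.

Bolt shear: A_b = π(1.125)²/4 = 0.99402 in². φR_n = 0.75 × 68 × 0.99402 × 2 × 2 = 202.8 kips.
Bearing (0.3125 in plate, F_u = 70 ksi): end bolts L_c = 2.3125 − 1.25/2 = 1.6875, R_n = min(1.2×1.6875×0.3125×70, 2.4×1.125×0.3125×70) = 44.297 kips/bolt; interior L_c = 4.125 − 1.25 = 2.875, R_n = 59.063 kips/bolt. φR_n = 0.75 × (1×44.297 + 1×59.063) = 77.5 kips.
Block shear: shear path 1×[2.3125+1×4.125] = 1×6.4375 in, A_gv = 2.0117, A_nv = 1×(6.4375 − 1.5×1.3125)×0.3125 = 1.3965 in²; tension to near edge: (2.0625 − 0.5×1.3125)×0.3125 = 0.43945 in². R_n = min(0.6×70×1.3965, 0.6×50×2.0117) + 1.0×70×0.43945 = min(58.653, 60.351) + 30.762 = 89.415 kips. φR_n = 0.75 × 89.415 = 67.1 kips.
Governing: min(202.8, 77.5, 67.1) = 67.1 kips → block shear.

67.1 kips (block shear governs)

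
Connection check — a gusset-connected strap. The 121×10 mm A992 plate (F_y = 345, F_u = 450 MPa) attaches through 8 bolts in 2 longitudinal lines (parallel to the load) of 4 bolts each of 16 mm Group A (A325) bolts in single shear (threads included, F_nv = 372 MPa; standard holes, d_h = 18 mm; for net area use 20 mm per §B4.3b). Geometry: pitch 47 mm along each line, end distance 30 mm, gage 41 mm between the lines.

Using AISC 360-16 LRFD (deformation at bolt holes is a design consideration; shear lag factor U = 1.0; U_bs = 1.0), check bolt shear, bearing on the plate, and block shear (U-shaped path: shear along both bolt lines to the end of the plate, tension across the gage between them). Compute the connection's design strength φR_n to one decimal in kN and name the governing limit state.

448.8 kN (bolt shear governs)

Bolt shear: A_b = π(16)²/4 = 201.06 mm². φR_n = 0.75 × 372 × 201.06 × 8 × 1 = 448.8 kN.
Bearing (10 mm plate, F_u = 450 MPa): end bolts L_c = 30 − 18/2 = 21, R_n = min(1.2×21×10×450, 2.4×16×10×450) = 113.4 kN/bolt; interior L_c = 47 − 18 = 29, R_n = 156.6 kN/bolt. φR_n = 0.75 × (2×113.4 + 6×156.6) = 874.8 kN.
Block shear: shear path 2×[30+3×47] = 2×171 mm, A_gv = 3420, A_nv = 2×(171 − 3.5×20)×10 = 2020 mm²; tension across gage: (41 − 1×20)×10 = 210 mm². R_n = min(0.6×450×2020, 0.6×345×3420) + 1.0×450×210 = min(545.4, 707.94) + 94.5 = 639.9 kN. φR_n = 0.75 × 639.9 = 479.9 kN.
Governing: min(448.8, 874.8, 479.9) = 448.8 kN → bolt shear.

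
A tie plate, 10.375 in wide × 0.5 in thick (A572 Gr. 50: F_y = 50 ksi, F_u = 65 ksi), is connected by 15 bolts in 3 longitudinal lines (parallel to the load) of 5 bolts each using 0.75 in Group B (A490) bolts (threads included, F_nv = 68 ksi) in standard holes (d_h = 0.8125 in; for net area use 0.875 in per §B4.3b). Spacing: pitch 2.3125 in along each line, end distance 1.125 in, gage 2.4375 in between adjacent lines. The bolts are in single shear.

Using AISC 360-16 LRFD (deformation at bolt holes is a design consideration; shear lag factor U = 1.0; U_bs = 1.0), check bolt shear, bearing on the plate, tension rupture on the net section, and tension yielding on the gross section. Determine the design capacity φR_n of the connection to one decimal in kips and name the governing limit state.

Bolt shear: A_b = π(0.75)²/4 = 0.44179 in². φR_n = 0.75 × 68 × 0.44179 × 15 × 1 = 338.0 kips.
Bearing (0.5 in plate, F_u = 65 ksi): end bolts L_c = 1.125 − 0.8125/2 = 0.71875, R_n = min(1.2×0.71875×0.5×65, 2.4×0.75×0.5×65) = 28.031 kips/bolt; interior L_c = 2.3125 − 0.8125 = 1.5, R_n = 58.5 kips/bolt. φR_n = 0.75 × (3×28.031 + 12×58.5) = 589.6 kips.
Tension rupture (net): A_n = (10.375 − 3×0.875)×0.5 = 3.875 in² (U = 1.0, A_e = A_n). φR_n = 0.75 × 65 × 3.875 = 188.9 kips.
Tension yield (gross): A_g = 10.375×0.5 = 5.1875 in². φR_n = 0.90 × 50 × 5.1875 = 233.4 kips.
Governing: min(338.0, 589.6, 188.9, 233.4) = 188.9 kips → net-section rupture.

188.9 kips (net-section rupture governs)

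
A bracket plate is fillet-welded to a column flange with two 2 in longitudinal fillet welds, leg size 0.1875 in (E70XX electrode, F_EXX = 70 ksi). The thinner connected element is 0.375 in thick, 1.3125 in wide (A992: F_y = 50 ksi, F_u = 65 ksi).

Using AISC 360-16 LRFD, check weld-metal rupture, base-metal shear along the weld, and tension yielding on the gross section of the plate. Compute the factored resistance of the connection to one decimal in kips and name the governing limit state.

Weld metal: throat = 0.707×0.1875 = 0.13256 in, L = 2×2 = 4 in. φR_n = 0.75 × 0.6 × 70 × 0.13256 × 4 = 16.7 kips.
Base metal shear (0.375 in plate): yield φR_n = 1.0×0.6×50×0.375×4 = 45.0 kips; rupture φR_n = 0.75×0.6×65×0.375×4 = 43.9 kips; take 43.9 kips (rupture).
Tension yield (gross): A_g = 1.3125×0.375 = 0.49219 in². φR_n = 0.90 × 50 × 0.49219 = 22.1 kips.
Governing: min(16.7, 43.9, 22.1) = 16.7 kips → weld metal.

16.7 kips (weld metal governs)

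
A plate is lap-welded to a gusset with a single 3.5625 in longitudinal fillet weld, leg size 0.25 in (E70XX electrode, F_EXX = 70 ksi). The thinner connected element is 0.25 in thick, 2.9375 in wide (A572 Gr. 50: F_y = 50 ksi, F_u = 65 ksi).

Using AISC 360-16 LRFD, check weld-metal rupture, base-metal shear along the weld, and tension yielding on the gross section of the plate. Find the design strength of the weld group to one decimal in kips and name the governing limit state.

Weld metal: throat = 0.707×0.25 = 0.17675 in, L = 3.5625 in. φR_n = 0.75 × 0.6 × 70 × 0.17675 × 3.5625 = 19.8 kips.
Base metal shear (0.25 in plate): yield φR_n = 1.0×0.6×50×0.25×3.5625 = 26.7 kips; rupture φR_n = 0.75×0.6×65×0.25×3.5625 = 26.1 kips; take 26.1 kips (rupture).
Tension yield (gross): A_g = 2.9375×0.25 = 0.73438 in². φR_n = 0.90 × 50 × 0.73438 = 33.0 kips.
Governing: min(19.8, 26.1, 33.0) = 19.8 kips → weld metal.

19.8 kips (weld metal governs)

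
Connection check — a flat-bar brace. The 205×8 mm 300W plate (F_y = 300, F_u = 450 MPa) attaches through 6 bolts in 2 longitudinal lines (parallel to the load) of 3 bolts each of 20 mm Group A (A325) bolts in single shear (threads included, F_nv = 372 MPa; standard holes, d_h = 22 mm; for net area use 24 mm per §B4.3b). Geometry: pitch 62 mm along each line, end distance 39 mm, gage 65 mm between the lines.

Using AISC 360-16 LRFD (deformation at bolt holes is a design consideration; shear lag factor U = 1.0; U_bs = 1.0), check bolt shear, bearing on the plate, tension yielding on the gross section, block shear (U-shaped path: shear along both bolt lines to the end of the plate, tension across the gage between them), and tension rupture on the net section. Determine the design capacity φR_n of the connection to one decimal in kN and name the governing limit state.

Bolt shear: A_b = π(20)²/4 = 314.16 mm². φR_n = 0.75 × 372 × 314.16 × 6 × 1 = 525.9 kN.
Bearing (8 mm plate, F_u = 450 MPa): end bolts L_c = 39 − 22/2 = 28, R_n = min(1.2×28×8×450, 2.4×20×8×450) = 120.96 kN/bolt; interior L_c = 62 − 22 = 40, R_n = 172.8 kN/bolt. φR_n = 0.75 × (2×120.96 + 4×172.8) = 699.8 kN.
Tension yield (gross): A_g = 205×8 = 1640 mm². φR_n = 0.90 × 300 × 1640 = 442.8 kN.
Block shear: shear path 2×[39+2×62] = 2×163 mm, A_gv = 2608, A_nv = 2×(163 − 2.5×24)×8 = 1648 mm²; tension across gage: (65 − 1×24)×8 = 328 mm². R_n = min(0.6×450×1648, 0.6×300×2608) + 1.0×450×328 = min(444.96, 469.44) + 147.6 = 592.56 kN. φR_n = 0.75 × 592.56 = 444.4 kN.
Tension rupture (net): A_n = (205 − 2×24)×8 = 1256 mm² (U = 1.0, A_e = A_n). φR_n = 0.75 × 450 × 1256 = 423.9 kN.
Governing: min(525.9, 699.8, 442.8, 444.4, 423.9) = 423.9 kN → net-section rupture.

423.9 kN (net-section rupture governs)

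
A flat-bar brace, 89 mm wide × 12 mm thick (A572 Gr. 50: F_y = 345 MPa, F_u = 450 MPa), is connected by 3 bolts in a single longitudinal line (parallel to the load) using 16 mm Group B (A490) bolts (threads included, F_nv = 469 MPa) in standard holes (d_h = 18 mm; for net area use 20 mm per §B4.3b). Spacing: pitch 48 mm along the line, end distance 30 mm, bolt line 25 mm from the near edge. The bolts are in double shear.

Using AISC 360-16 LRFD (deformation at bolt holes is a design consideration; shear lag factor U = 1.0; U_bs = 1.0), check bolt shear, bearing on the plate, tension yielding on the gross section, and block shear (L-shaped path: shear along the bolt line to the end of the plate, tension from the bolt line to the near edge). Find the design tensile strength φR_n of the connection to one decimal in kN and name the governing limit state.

Bolt shear: A_b = π(16)²/4 = 201.06 mm². φR_n = 0.75 × 469 × 201.06 × 3 × 2 = 424.3 kN.
Bearing (12 mm plate, F_u = 450 MPa): end bolts L_c = 30 − 18/2 = 21, R_n = min(1.2×21×12×450, 2.4×16×12×450) = 136.08 kN/bolt; interior L_c = 48 − 18 = 30, R_n = 194.4 kN/bolt. φR_n = 0.75 × (1×136.08 + 2×194.4) = 393.7 kN.
Tension yield (gross): A_g = 89×12 = 1068 mm². φR_n = 0.90 × 345 × 1068 = 331.6 kN.
Block shear: shear path 1×[30+2×48] = 1×126 mm, A_gv = 1512, A_nv = 1×(126 − 2.5×20)×12 = 912 mm²; tension to near edge: (25 − 0.5×20)×12 = 180 mm². R_n = min(0.6×450×912, 0.6×345×1512) + 1.0×450×180 = min(246.24, 312.98) + 81 = 327.24 kN. φR_n = 0.75 × 327.24 = 245.4 kN.
Governing: min(424.3, 393.7, 331.6, 245.4) = 245.4 kN → block shear.

245.4 kN (block shear governs)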